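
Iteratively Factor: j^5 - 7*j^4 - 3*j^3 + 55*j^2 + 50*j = (j)*(j^4 - 7*j^3 - 3*j^2 + 55*j + 50) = j*(j + 1)*(j^3 - 8*j^2 + 5*j + 50) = j*(j + 1)*(j + 2)*(j^2 - 10*j + 25) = j*(j - 5)*(j + 1)*(j + 2)*(j - 5)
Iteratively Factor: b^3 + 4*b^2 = (b)*(b^2 + 4*b) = b*(b + 4)*(b)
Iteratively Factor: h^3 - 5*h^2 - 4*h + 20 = (h - 2)*(h^2 - 3*h - 10) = (h - 5)*(h - 2)*(h + 2)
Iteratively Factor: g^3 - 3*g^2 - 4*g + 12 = (g - 2)*(g^2 - g - 6) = (g - 2)*(g + 2)*(g - 3)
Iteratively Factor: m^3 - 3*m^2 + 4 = (m - 2)*(m^2 - m - 2) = (m - 2)^2*(m + 1)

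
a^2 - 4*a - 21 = (a - 7)*(a + 3)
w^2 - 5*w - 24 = (w - 8)*(w + 3)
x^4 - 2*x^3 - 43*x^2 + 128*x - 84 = (x - 6)*(x - 2)*(x - 1)*(x + 7)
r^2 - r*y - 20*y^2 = (r - 5*y)*(r + 4*y)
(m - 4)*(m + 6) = m^2 + 2*m - 24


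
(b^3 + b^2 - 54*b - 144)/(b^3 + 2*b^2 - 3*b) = (b^2 - 2*b - 48)/(b*(b - 1))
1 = 1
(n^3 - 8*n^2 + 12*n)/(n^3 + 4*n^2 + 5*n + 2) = n*(n^2 - 8*n + 12)/(n^3 + 4*n^2 + 5*n + 2)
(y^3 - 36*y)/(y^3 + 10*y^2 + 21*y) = (y^2 - 36)/(y^2 + 10*y + 21)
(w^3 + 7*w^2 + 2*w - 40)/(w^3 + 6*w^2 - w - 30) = (w + 4)/(w + 3)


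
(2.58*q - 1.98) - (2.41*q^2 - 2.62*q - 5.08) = -2.41*q^2 + 5.2*q + 3.1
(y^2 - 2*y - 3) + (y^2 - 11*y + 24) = 2*y^2 - 13*y + 21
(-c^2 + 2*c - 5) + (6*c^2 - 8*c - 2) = 5*c^2 - 6*c - 7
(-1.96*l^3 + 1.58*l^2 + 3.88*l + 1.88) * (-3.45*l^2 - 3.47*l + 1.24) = 6.762*l^5 + 1.3502*l^4 - 21.299*l^3 - 17.9904*l^2 - 1.7124*l + 2.3312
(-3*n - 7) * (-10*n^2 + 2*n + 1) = 30*n^3 + 64*n^2 - 17*n - 7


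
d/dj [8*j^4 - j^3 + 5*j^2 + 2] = j*(32*j^2 - 3*j + 10)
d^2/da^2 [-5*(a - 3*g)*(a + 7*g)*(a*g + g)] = 10*g*(-3*a - 4*g - 1)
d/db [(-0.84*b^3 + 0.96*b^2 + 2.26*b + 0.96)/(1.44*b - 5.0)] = (-2.4192*b^3 + 13.9824*b^2 - 9.6*b - 12.6824)/(2.0736*b^2 - 14.4*b + 25.0)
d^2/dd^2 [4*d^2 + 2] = 8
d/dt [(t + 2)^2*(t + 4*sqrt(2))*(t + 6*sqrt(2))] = 4*t^3 + 12*t^2 + 30*sqrt(2)*t^2 + 104*t + 80*sqrt(2)*t + 40*sqrt(2) + 192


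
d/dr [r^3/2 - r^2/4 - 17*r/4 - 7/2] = 3*r^2/2 - r/2 - 17/4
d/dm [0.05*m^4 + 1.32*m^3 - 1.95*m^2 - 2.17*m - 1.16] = 0.2*m^3 + 3.96*m^2 - 3.9*m - 2.17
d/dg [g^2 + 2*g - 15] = 2*g + 2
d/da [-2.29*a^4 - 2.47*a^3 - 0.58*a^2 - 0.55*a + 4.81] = -9.16*a^3 - 7.41*a^2 - 1.16*a - 0.55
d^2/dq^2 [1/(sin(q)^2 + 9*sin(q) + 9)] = (-4*sin(q)^4 - 27*sin(q)^3 - 39*sin(q)^2 + 135*sin(q) + 144)/(sin(q)^2 + 9*sin(q) + 9)^3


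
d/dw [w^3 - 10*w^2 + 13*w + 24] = 3*w^2 - 20*w + 13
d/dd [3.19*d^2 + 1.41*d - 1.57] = 6.38*d + 1.41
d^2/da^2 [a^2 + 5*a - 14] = 2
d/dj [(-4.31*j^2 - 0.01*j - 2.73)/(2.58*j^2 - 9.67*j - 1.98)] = (41.7035*j^2 + 31.1544*j - 26.3793)/(6.6564*j^4 - 49.8972*j^3 + 83.2921*j^2 + 38.2932*j + 3.9204)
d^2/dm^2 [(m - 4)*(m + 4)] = 2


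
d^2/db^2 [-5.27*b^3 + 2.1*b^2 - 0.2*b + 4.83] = 4.2 - 31.62*b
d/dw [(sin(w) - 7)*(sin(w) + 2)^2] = 3*(sin(w) - 4)*(sin(w) + 2)*cos(w)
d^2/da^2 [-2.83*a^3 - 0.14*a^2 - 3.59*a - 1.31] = -16.98*a - 0.28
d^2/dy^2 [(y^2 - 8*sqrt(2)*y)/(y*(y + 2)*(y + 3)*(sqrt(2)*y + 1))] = 2*(6*y^5 - 93*sqrt(2)*y^4 + 30*y^4 - 635*sqrt(2)*y^3 - 89*y^3 - 1548*sqrt(2)*y^2 - 720*y^2 - 1650*sqrt(2)*y - 1218*y - 764*sqrt(2) - 510)/(2*sqrt(2)*y^9 + 6*y^8 + 30*sqrt(2)*y^8 + 90*y^7 + 189*sqrt(2)*y^7 + 559*y^6 + 655*sqrt(2)*y^6 + 1845*y^5 + 1395*sqrt(2)*y^5 + 1995*sqrt(2)*y^4 + 3441*y^4 + 2106*sqrt(2)*y^3 + 3545*y^3 + 1854*y^2 + 1620*sqrt(2)*y^2 + 540*y + 648*sqrt(2)*y + 216)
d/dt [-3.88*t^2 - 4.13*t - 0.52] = -7.76*t - 4.13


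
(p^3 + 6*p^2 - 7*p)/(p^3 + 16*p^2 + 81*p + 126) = p*(p - 1)/(p^2 + 9*p + 18)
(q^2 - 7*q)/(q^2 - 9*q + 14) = q/(q - 2)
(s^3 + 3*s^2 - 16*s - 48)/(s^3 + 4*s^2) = (s^2 - s - 12)/s^2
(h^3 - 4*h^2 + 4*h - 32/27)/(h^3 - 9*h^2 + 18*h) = (h^3 - 4*h^2 + 4*h - 32/27)/(h*(h^2 - 9*h + 18))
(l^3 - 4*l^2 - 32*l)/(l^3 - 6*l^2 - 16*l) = (l + 4)/(l + 2)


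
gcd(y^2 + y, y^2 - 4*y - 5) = y + 1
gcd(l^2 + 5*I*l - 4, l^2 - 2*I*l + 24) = l + 4*I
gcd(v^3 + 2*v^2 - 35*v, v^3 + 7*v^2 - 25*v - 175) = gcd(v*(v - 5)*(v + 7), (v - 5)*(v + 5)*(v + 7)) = v^2 + 2*v - 35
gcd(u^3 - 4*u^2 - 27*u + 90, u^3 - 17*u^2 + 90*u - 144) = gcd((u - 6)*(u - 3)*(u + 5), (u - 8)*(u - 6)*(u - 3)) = u^2 - 9*u + 18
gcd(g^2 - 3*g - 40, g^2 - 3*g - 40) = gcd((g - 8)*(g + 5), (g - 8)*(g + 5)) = g^2 - 3*g - 40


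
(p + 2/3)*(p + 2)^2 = p^3 + 14*p^2/3 + 20*p/3 + 8/3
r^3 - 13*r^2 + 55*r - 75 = (r - 5)^2*(r - 3)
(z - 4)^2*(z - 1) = z^3 - 9*z^2 + 24*z - 16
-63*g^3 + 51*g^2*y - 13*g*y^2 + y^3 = (-7*g + y)*(-3*g + y)^2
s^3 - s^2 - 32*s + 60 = (s - 5)*(s - 2)*(s + 6)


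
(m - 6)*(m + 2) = m^2 - 4*m - 12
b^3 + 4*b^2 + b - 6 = (b - 1)*(b + 2)*(b + 3)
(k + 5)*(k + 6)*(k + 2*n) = k^3 + 2*k^2*n + 11*k^2 + 22*k*n + 30*k + 60*n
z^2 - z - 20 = (z - 5)*(z + 4)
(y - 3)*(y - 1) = y^2 - 4*y + 3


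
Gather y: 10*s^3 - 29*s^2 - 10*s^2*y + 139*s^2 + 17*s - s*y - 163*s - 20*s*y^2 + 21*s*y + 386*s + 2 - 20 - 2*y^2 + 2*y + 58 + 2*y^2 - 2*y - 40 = 10*s^3 + 110*s^2 - 20*s*y^2 + 240*s + y*(-10*s^2 + 20*s)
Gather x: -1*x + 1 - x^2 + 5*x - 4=-x^2 + 4*x - 3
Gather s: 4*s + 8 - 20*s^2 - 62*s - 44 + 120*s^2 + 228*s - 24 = 100*s^2 + 170*s - 60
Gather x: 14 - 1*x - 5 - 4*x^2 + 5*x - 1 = -4*x^2 + 4*x + 8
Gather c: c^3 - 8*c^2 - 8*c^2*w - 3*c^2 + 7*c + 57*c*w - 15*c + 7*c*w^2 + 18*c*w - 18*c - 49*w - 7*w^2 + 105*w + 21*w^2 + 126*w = c^3 + c^2*(-8*w - 11) + c*(7*w^2 + 75*w - 26) + 14*w^2 + 182*w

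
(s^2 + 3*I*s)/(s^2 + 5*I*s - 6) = s/(s + 2*I)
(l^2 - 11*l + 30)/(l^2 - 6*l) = (l - 5)/l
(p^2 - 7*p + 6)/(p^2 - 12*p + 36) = (p - 1)/(p - 6)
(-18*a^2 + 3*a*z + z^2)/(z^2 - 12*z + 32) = (-18*a^2 + 3*a*z + z^2)/(z^2 - 12*z + 32)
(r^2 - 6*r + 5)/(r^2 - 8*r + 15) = (r - 1)/(r - 3)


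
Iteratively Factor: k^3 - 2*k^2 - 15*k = (k)*(k^2 - 2*k - 15) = k*(k + 3)*(k - 5)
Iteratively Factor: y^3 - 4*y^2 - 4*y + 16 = (y - 4)*(y^2 - 4) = (y - 4)*(y + 2)*(y - 2)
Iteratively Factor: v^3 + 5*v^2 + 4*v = (v)*(v^2 + 5*v + 4) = v*(v + 4)*(v + 1)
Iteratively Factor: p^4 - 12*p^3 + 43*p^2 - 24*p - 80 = (p - 5)*(p^3 - 7*p^2 + 8*p + 16) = (p - 5)*(p - 4)*(p^2 - 3*p - 4) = (p - 5)*(p - 4)*(p + 1)*(p - 4)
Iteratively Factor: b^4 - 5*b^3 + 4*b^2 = (b - 1)*(b^3 - 4*b^2) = b*(b - 1)*(b^2 - 4*b) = b^2*(b - 1)*(b - 4)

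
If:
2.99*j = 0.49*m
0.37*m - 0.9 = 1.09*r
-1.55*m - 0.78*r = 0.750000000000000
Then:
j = -0.01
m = -0.06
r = -0.85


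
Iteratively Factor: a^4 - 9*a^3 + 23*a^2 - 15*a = (a - 3)*(a^3 - 6*a^2 + 5*a) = a*(a - 3)*(a^2 - 6*a + 5) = a*(a - 3)*(a - 1)*(a - 5)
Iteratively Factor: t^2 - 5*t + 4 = (t - 1)*(t - 4)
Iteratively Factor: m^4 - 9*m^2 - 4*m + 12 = (m + 2)*(m^3 - 2*m^2 - 5*m + 6) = (m - 1)*(m + 2)*(m^2 - m - 6) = (m - 3)*(m - 1)*(m + 2)*(m + 2)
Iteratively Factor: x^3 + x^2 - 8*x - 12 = (x + 2)*(x^2 - x - 6) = (x - 3)*(x + 2)*(x + 2)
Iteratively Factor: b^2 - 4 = (b - 2)*(b + 2)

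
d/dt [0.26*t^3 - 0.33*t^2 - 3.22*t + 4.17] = 0.78*t^2 - 0.66*t - 3.22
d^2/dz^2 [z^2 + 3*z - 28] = 2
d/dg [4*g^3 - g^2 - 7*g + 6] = 12*g^2 - 2*g - 7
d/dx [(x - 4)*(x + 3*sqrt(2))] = 2*x - 4 + 3*sqrt(2)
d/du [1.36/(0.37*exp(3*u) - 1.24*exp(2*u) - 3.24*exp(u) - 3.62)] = (-1.5096*exp(2*u) + 3.3728*exp(u) + 4.4064)*exp(u)/(-0.37*exp(3*u) + 1.24*exp(2*u) + 3.24*exp(u) + 3.62)^2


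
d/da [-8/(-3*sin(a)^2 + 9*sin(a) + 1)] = 24*(3 - 2*sin(a))*cos(a)/(-3*sin(a)^2 + 9*sin(a) + 1)^2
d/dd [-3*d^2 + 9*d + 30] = 9 - 6*d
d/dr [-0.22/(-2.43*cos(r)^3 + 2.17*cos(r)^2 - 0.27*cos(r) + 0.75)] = (1.6038*cos(r)^2 - 0.9548*cos(r) + 0.0594)*sin(r)/(2.43*cos(r)^3 - 2.17*cos(r)^2 + 0.27*cos(r) - 0.75)^2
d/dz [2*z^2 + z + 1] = 4*z + 1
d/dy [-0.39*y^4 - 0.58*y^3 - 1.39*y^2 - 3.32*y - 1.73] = -1.56*y^3 - 1.74*y^2 - 2.78*y - 3.32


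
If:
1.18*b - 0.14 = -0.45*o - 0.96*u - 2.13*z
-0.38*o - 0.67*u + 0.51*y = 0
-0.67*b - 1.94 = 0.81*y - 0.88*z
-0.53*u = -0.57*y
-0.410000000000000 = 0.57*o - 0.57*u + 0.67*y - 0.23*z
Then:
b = -2.24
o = -0.35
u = 0.67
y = 0.63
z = 1.08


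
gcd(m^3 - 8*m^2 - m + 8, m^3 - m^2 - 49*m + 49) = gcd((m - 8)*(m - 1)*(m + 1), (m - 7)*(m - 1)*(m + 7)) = m - 1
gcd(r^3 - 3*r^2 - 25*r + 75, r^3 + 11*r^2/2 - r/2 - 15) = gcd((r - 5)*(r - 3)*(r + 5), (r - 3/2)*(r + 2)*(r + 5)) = r + 5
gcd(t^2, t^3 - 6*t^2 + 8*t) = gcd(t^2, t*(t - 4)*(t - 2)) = t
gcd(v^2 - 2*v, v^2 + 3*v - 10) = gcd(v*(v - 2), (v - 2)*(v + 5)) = v - 2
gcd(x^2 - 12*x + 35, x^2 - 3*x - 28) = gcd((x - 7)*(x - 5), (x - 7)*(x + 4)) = x - 7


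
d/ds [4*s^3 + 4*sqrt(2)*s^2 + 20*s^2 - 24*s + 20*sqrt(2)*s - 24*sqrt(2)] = 12*s^2 + 8*sqrt(2)*s + 40*s - 24 + 20*sqrt(2)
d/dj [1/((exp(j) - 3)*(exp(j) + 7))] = 2*(-exp(j) - 2)*exp(j)/(exp(4*j) + 8*exp(3*j) - 26*exp(2*j) - 168*exp(j) + 441)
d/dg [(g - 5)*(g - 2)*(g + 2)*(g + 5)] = 4*g^3 - 58*g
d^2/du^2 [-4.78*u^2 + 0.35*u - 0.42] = -9.56000000000000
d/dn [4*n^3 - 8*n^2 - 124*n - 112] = 12*n^2 - 16*n - 124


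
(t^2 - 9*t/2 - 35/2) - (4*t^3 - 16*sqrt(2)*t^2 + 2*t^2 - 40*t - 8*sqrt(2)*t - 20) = -4*t^3 - t^2 + 16*sqrt(2)*t^2 + 8*sqrt(2)*t + 71*t/2 + 5/2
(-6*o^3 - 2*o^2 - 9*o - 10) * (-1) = 6*o^3 + 2*o^2 + 9*o + 10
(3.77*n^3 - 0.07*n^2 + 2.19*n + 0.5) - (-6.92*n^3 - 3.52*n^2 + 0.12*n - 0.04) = 10.69*n^3 + 3.45*n^2 + 2.07*n + 0.54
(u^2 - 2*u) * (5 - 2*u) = -2*u^3 + 9*u^2 - 10*u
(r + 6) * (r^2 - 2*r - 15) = r^3 + 4*r^2 - 27*r - 90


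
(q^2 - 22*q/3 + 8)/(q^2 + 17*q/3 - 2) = (3*q^2 - 22*q + 24)/(3*q^2 + 17*q - 6)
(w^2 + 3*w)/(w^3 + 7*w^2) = (w + 3)/(w*(w + 7))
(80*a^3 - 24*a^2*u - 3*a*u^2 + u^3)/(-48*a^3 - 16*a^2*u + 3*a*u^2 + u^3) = (-20*a^2 + a*u + u^2)/(12*a^2 + 7*a*u + u^2)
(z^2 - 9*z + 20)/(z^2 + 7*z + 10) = (z^2 - 9*z + 20)/(z^2 + 7*z + 10)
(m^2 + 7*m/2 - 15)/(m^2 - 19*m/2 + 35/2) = (m + 6)/(m - 7)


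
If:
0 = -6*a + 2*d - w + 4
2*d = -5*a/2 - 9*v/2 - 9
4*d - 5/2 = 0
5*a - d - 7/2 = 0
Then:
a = 33/40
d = 5/8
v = -197/72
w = 3/10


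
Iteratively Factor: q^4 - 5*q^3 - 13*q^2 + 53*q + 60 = (q - 4)*(q^3 - q^2 - 17*q - 15) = (q - 4)*(q + 3)*(q^2 - 4*q - 5) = (q - 5)*(q - 4)*(q + 3)*(q + 1)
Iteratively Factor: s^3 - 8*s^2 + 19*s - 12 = (s - 4)*(s^2 - 4*s + 3) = (s - 4)*(s - 1)*(s - 3)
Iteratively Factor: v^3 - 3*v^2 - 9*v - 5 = (v + 1)*(v^2 - 4*v - 5) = (v - 5)*(v + 1)*(v + 1)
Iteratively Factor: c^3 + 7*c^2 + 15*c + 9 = (c + 1)*(c^2 + 6*c + 9) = (c + 1)*(c + 3)*(c + 3)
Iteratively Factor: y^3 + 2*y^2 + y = (y + 1)*(y^2 + y) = (y + 1)^2*(y)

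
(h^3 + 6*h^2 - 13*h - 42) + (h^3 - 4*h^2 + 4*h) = 2*h^3 + 2*h^2 - 9*h - 42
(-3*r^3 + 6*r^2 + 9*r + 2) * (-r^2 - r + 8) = 3*r^5 - 3*r^4 - 39*r^3 + 37*r^2 + 70*r + 16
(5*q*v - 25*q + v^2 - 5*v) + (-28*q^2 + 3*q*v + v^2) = -28*q^2 + 8*q*v - 25*q + 2*v^2 - 5*v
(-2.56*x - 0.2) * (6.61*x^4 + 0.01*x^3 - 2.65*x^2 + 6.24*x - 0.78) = -16.9216*x^5 - 1.3476*x^4 + 6.782*x^3 - 15.4444*x^2 + 0.7488*x + 0.156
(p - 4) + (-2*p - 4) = -p - 8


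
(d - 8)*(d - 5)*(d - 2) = d^3 - 15*d^2 + 66*d - 80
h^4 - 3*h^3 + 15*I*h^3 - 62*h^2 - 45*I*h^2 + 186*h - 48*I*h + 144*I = (h - 3)*(h + I)*(h + 6*I)*(h + 8*I)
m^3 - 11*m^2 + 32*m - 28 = (m - 7)*(m - 2)^2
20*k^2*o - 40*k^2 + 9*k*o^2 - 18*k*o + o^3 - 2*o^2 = (4*k + o)*(5*k + o)*(o - 2)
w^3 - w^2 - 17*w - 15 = (w - 5)*(w + 1)*(w + 3)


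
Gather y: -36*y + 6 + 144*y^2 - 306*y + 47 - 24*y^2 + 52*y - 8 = 120*y^2 - 290*y + 45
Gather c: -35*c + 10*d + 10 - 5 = -35*c + 10*d + 5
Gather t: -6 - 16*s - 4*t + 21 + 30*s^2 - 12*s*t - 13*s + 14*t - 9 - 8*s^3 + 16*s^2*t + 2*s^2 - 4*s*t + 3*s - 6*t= -8*s^3 + 32*s^2 - 26*s + t*(16*s^2 - 16*s + 4) + 6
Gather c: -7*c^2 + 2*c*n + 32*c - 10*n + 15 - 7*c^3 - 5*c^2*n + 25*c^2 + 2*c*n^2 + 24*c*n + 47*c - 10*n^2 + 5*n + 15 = -7*c^3 + c^2*(18 - 5*n) + c*(2*n^2 + 26*n + 79) - 10*n^2 - 5*n + 30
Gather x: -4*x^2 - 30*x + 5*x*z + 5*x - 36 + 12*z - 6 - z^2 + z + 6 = -4*x^2 + x*(5*z - 25) - z^2 + 13*z - 36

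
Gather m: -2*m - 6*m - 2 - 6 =-8*m - 8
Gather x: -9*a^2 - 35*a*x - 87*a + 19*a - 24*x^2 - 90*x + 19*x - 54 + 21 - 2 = -9*a^2 - 68*a - 24*x^2 + x*(-35*a - 71) - 35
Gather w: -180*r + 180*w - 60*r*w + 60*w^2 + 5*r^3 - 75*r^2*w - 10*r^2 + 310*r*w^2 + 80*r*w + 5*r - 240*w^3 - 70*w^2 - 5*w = 5*r^3 - 10*r^2 - 175*r - 240*w^3 + w^2*(310*r - 10) + w*(-75*r^2 + 20*r + 175)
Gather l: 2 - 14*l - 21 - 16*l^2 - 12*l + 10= -16*l^2 - 26*l - 9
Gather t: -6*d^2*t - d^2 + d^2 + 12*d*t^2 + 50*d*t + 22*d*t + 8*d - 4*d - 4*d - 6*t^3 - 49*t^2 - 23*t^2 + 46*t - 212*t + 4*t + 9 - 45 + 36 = -6*t^3 + t^2*(12*d - 72) + t*(-6*d^2 + 72*d - 162)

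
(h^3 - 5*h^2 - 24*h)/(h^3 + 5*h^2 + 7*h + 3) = h*(h - 8)/(h^2 + 2*h + 1)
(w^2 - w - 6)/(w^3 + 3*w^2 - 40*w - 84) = (w - 3)/(w^2 + w - 42)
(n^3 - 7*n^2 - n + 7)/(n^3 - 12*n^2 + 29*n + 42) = (n - 1)/(n - 6)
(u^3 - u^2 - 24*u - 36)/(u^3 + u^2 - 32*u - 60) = (u + 3)/(u + 5)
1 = 1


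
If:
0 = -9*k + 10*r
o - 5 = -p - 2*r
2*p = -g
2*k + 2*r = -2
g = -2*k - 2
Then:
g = -18/19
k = -10/19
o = 104/19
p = 9/19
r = -9/19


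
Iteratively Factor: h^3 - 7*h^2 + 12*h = (h)*(h^2 - 7*h + 12) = h*(h - 4)*(h - 3)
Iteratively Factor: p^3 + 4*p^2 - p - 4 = (p + 4)*(p^2 - 1) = (p + 1)*(p + 4)*(p - 1)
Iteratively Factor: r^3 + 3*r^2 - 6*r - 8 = (r - 2)*(r^2 + 5*r + 4) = (r - 2)*(r + 4)*(r + 1)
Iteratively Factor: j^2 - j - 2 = (j + 1)*(j - 2)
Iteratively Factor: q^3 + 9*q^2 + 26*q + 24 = (q + 2)*(q^2 + 7*q + 12) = (q + 2)*(q + 3)*(q + 4)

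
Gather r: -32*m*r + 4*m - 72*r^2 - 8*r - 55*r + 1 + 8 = 4*m - 72*r^2 + r*(-32*m - 63) + 9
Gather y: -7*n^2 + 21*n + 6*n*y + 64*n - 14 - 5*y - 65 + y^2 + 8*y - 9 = -7*n^2 + 85*n + y^2 + y*(6*n + 3) - 88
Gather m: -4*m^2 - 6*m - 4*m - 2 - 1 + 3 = -4*m^2 - 10*m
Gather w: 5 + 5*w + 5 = 5*w + 10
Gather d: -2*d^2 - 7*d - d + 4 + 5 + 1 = -2*d^2 - 8*d + 10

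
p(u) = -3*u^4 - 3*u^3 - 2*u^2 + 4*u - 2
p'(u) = -12*u^3 - 9*u^2 - 4*u + 4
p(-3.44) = -337.41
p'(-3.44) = 399.75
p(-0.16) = -2.68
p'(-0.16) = 4.46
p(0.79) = -2.74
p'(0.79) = -10.69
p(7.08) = -8676.59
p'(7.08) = -4734.20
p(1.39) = -19.56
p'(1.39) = -51.18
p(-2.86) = -160.34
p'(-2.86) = 222.55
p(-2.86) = -160.34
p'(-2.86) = 222.55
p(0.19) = -1.34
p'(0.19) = 2.83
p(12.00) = -67634.00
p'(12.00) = -22076.00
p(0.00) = -2.00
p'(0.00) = 4.00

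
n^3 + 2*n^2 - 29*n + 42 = (n - 3)*(n - 2)*(n + 7)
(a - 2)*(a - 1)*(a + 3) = a^3 - 7*a + 6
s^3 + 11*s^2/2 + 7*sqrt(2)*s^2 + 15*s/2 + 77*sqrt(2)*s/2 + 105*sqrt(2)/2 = (s + 5/2)*(s + 3)*(s + 7*sqrt(2))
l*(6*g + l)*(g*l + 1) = 6*g^2*l^2 + g*l^3 + 6*g*l + l^2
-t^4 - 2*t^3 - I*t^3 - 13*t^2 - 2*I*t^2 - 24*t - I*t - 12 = (t - 3*I)*(t + 4*I)*(I*t + I)^2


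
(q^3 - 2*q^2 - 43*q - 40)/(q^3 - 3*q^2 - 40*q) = (q + 1)/q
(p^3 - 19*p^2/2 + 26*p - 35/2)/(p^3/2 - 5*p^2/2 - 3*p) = (-2*p^3 + 19*p^2 - 52*p + 35)/(p*(-p^2 + 5*p + 6))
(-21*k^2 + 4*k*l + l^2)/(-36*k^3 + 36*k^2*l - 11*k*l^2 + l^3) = (7*k + l)/(12*k^2 - 8*k*l + l^2)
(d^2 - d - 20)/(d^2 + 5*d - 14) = (d^2 - d - 20)/(d^2 + 5*d - 14)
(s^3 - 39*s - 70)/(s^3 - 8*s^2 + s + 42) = (s + 5)/(s - 3)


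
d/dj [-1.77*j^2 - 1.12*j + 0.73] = -3.54*j - 1.12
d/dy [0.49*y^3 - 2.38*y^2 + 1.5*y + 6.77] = 1.47*y^2 - 4.76*y + 1.5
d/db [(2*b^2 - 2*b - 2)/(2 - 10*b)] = (-5*b^2 + 2*b - 6)/(25*b^2 - 10*b + 1)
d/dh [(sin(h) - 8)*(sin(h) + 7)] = sin(2*h) - cos(h)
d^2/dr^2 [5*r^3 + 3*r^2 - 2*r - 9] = 30*r + 6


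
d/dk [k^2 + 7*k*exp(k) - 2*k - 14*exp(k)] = 7*k*exp(k) + 2*k - 7*exp(k) - 2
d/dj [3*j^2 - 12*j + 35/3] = 6*j - 12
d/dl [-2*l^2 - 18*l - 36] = -4*l - 18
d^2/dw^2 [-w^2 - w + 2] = -2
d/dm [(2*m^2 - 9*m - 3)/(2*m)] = 1 + 3/(2*m^2)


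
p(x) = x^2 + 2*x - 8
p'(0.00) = 2.00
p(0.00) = -8.00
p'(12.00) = 26.00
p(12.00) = 160.00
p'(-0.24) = 1.52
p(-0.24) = -8.42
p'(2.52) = 7.04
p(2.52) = 3.39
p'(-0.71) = 0.58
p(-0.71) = -8.92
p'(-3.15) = -4.30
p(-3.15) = -4.38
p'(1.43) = 4.86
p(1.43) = -3.10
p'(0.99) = 3.98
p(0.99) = -5.04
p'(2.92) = 7.84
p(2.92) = 6.37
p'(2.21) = 6.42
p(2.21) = 1.30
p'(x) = 2*x + 2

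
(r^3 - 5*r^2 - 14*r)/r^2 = r - 5 - 14/r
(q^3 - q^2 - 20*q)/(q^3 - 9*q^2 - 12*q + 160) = q/(q - 8)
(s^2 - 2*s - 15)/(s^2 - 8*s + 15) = (s + 3)/(s - 3)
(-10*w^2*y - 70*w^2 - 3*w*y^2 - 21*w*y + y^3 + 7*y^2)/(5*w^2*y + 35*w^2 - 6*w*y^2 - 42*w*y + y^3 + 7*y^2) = (2*w + y)/(-w + y)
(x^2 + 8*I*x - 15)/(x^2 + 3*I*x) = (x + 5*I)/x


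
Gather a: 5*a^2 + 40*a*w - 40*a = 5*a^2 + a*(40*w - 40)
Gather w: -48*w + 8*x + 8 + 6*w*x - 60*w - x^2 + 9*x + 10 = w*(6*x - 108) - x^2 + 17*x + 18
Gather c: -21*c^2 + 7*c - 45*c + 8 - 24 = -21*c^2 - 38*c - 16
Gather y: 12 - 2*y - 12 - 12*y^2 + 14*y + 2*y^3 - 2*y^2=2*y^3 - 14*y^2 + 12*y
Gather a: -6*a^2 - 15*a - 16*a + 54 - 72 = -6*a^2 - 31*a - 18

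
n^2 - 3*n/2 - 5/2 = (n - 5/2)*(n + 1)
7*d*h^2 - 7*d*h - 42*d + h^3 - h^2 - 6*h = (7*d + h)*(h - 3)*(h + 2)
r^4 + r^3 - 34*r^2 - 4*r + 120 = (r - 5)*(r - 2)*(r + 2)*(r + 6)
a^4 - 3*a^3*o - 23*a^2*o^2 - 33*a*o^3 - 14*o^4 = (a - 7*o)*(a + o)^2*(a + 2*o)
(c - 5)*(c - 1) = c^2 - 6*c + 5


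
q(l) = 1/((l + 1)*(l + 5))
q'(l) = -1/((l + 1)*(l + 5)^2) - 1/((l + 1)^2*(l + 5))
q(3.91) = 0.02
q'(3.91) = -0.01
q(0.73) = 0.10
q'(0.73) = -0.08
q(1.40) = 0.07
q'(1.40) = -0.04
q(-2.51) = -0.27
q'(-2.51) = -0.07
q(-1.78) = -0.40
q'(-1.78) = -0.39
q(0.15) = 0.17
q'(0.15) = -0.18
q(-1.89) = -0.36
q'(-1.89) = -0.29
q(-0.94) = 4.11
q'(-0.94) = -69.43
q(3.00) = 0.03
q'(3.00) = -0.01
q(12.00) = 0.00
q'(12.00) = 0.00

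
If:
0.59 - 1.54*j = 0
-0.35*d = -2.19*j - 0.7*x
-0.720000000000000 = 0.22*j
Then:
No Solution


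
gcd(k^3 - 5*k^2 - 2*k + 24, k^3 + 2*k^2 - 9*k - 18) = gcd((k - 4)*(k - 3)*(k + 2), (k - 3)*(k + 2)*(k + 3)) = k^2 - k - 6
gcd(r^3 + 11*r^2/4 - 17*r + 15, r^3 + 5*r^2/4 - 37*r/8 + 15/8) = r - 5/4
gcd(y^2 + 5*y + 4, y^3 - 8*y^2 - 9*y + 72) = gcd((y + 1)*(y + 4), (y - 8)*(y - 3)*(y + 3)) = 1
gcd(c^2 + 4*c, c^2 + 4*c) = c^2 + 4*c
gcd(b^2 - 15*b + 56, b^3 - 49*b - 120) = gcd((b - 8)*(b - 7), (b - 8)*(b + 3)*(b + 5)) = b - 8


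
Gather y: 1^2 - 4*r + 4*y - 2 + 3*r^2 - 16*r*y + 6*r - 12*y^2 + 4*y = 3*r^2 + 2*r - 12*y^2 + y*(8 - 16*r) - 1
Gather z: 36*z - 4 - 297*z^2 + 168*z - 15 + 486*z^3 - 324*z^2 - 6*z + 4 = 486*z^3 - 621*z^2 + 198*z - 15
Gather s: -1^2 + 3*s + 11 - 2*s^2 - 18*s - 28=-2*s^2 - 15*s - 18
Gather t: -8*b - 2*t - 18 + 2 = -8*b - 2*t - 16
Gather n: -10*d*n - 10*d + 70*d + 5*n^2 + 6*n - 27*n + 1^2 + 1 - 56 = 60*d + 5*n^2 + n*(-10*d - 21) - 54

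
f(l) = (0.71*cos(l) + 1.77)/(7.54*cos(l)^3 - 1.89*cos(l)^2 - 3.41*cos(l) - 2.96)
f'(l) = (0.71*cos(l) + 1.77)*(22.62*sin(l)*cos(l)^2 - 3.78*sin(l)*cos(l) - 3.41*sin(l))/(7.54*cos(l)^3 - 1.89*cos(l)^2 - 3.41*cos(l) - 2.96)^2 - 0.71*sin(l)/(7.54*cos(l)^3 - 1.89*cos(l)^2 - 3.41*cos(l) - 2.96)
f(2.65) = -0.17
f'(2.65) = 0.27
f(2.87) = -0.13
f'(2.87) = 0.12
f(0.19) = -2.49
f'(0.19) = 7.11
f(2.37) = -0.30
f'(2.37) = 0.64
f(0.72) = -0.68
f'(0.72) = 1.00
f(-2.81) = -0.14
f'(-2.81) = -0.15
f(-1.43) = -0.54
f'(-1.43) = 0.34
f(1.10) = -0.50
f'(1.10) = 0.10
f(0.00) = -3.44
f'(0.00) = 0.00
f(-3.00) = -0.12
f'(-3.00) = -0.06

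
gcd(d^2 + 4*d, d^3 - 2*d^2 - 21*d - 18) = 1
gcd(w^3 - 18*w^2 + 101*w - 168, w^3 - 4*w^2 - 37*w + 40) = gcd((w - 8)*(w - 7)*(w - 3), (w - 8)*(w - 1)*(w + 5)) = w - 8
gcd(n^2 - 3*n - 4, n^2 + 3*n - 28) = n - 4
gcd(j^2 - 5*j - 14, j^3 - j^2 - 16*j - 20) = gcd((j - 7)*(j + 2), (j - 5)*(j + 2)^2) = j + 2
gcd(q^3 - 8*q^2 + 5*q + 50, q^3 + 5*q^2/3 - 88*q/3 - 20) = q - 5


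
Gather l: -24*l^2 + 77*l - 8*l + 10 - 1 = -24*l^2 + 69*l + 9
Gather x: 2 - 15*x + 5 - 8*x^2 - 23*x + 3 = -8*x^2 - 38*x + 10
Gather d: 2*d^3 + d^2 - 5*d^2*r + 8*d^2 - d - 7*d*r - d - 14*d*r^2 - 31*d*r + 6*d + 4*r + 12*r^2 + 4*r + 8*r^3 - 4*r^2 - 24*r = 2*d^3 + d^2*(9 - 5*r) + d*(-14*r^2 - 38*r + 4) + 8*r^3 + 8*r^2 - 16*r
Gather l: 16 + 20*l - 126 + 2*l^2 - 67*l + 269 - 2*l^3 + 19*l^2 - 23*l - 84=-2*l^3 + 21*l^2 - 70*l + 75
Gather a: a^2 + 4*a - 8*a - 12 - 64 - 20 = a^2 - 4*a - 96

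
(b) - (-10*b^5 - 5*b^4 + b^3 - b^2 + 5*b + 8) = 10*b^5 + 5*b^4 - b^3 + b^2 - 4*b - 8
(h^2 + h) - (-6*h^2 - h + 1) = 7*h^2 + 2*h - 1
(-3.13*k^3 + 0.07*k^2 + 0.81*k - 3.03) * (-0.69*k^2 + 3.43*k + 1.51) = 2.1597*k^5 - 10.7842*k^4 - 5.0451*k^3 + 4.9747*k^2 - 9.1698*k - 4.5753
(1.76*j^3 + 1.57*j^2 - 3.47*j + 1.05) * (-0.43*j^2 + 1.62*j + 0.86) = -0.7568*j^5 + 2.1761*j^4 + 5.5491*j^3 - 4.7227*j^2 - 1.2832*j + 0.903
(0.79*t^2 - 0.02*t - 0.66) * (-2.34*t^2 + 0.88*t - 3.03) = -1.8486*t^4 + 0.742*t^3 - 0.8669*t^2 - 0.5202*t + 1.9998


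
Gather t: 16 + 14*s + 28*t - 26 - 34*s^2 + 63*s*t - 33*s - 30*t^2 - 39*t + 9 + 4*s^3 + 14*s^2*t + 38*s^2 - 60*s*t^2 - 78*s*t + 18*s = 4*s^3 + 4*s^2 - s + t^2*(-60*s - 30) + t*(14*s^2 - 15*s - 11) - 1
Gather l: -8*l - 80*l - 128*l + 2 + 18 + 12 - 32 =-216*l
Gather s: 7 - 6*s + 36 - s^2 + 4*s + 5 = -s^2 - 2*s + 48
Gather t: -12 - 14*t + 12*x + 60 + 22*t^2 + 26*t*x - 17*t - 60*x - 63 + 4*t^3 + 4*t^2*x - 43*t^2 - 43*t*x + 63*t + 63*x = 4*t^3 + t^2*(4*x - 21) + t*(32 - 17*x) + 15*x - 15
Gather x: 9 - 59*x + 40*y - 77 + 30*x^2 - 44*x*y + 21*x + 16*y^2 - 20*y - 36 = 30*x^2 + x*(-44*y - 38) + 16*y^2 + 20*y - 104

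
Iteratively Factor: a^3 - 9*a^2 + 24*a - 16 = (a - 4)*(a^2 - 5*a + 4) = (a - 4)^2*(a - 1)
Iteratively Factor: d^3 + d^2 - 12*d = (d + 4)*(d^2 - 3*d) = d*(d + 4)*(d - 3)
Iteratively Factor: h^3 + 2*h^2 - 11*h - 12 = (h - 3)*(h^2 + 5*h + 4) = (h - 3)*(h + 4)*(h + 1)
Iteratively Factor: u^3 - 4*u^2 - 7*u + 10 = (u - 1)*(u^2 - 3*u - 10) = (u - 1)*(u + 2)*(u - 5)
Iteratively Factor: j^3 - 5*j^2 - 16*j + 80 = (j - 5)*(j^2 - 16) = (j - 5)*(j + 4)*(j - 4)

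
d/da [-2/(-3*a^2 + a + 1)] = 2*(1 - 6*a)/(-3*a^2 + a + 1)^2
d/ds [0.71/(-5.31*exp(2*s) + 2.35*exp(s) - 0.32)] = (7.5402*exp(s) - 1.6685)*exp(s)/(5.31*exp(2*s) - 2.35*exp(s) + 0.32)^2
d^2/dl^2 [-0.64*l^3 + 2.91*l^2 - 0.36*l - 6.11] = 5.82 - 3.84*l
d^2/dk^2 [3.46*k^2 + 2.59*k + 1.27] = 6.92000000000000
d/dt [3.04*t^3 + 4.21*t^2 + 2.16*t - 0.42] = 9.12*t^2 + 8.42*t + 2.16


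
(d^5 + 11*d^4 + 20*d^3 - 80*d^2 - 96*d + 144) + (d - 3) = d^5 + 11*d^4 + 20*d^3 - 80*d^2 - 95*d + 141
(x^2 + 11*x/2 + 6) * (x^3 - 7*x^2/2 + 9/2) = x^5 + 2*x^4 - 53*x^3/4 - 33*x^2/2 + 99*x/4 + 27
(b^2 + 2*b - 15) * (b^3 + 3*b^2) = b^5 + 5*b^4 - 9*b^3 - 45*b^2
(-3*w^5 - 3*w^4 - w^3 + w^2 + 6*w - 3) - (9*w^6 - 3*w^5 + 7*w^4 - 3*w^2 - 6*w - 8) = -9*w^6 - 10*w^4 - w^3 + 4*w^2 + 12*w + 5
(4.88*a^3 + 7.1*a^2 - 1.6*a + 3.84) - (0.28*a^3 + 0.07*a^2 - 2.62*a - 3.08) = 4.6*a^3 + 7.03*a^2 + 1.02*a + 6.92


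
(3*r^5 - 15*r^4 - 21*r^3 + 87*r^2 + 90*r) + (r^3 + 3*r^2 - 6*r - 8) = 3*r^5 - 15*r^4 - 20*r^3 + 90*r^2 + 84*r - 8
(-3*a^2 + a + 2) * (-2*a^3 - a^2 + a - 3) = 6*a^5 + a^4 - 8*a^3 + 8*a^2 - a - 6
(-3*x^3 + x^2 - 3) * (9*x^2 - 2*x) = -27*x^5 + 15*x^4 - 2*x^3 - 27*x^2 + 6*x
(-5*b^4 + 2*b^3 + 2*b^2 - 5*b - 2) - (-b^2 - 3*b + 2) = -5*b^4 + 2*b^3 + 3*b^2 - 2*b - 4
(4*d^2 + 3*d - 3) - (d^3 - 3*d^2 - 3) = -d^3 + 7*d^2 + 3*d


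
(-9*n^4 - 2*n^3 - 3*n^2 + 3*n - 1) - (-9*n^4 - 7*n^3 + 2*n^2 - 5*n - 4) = 5*n^3 - 5*n^2 + 8*n + 3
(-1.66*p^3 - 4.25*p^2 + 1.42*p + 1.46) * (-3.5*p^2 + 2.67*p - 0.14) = 5.81*p^5 + 10.4428*p^4 - 16.0851*p^3 - 0.723599999999999*p^2 + 3.6994*p - 0.2044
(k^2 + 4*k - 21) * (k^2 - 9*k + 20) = k^4 - 5*k^3 - 37*k^2 + 269*k - 420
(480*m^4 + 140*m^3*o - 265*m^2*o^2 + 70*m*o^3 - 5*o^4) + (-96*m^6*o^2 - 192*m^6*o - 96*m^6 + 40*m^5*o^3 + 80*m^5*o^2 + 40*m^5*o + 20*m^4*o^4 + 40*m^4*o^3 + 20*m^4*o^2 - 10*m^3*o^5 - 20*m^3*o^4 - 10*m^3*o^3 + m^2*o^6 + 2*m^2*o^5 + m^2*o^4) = -96*m^6*o^2 - 192*m^6*o - 96*m^6 + 40*m^5*o^3 + 80*m^5*o^2 + 40*m^5*o + 20*m^4*o^4 + 40*m^4*o^3 + 20*m^4*o^2 + 480*m^4 - 10*m^3*o^5 - 20*m^3*o^4 - 10*m^3*o^3 + 140*m^3*o + m^2*o^6 + 2*m^2*o^5 + m^2*o^4 - 265*m^2*o^2 + 70*m*o^3 - 5*o^4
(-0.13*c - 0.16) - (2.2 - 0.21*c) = 0.08*c - 2.36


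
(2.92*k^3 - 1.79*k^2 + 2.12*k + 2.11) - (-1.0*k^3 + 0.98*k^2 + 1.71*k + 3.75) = 3.92*k^3 - 2.77*k^2 + 0.41*k - 1.64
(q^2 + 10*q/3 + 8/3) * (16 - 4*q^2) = -4*q^4 - 40*q^3/3 + 16*q^2/3 + 160*q/3 + 128/3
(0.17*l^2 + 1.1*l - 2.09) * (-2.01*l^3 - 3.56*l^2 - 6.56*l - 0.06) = -0.3417*l^5 - 2.8162*l^4 - 0.830300000000001*l^3 + 0.214199999999999*l^2 + 13.6444*l + 0.1254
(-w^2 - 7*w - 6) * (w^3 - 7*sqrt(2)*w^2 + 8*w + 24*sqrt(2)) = -w^5 - 7*w^4 + 7*sqrt(2)*w^4 - 14*w^3 + 49*sqrt(2)*w^3 - 56*w^2 + 18*sqrt(2)*w^2 - 168*sqrt(2)*w - 48*w - 144*sqrt(2)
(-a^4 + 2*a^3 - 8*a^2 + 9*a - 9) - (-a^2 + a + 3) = -a^4 + 2*a^3 - 7*a^2 + 8*a - 12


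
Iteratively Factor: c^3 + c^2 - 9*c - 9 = (c + 1)*(c^2 - 9) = (c + 1)*(c + 3)*(c - 3)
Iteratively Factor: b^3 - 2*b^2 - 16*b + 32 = (b - 4)*(b^2 + 2*b - 8) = (b - 4)*(b + 4)*(b - 2)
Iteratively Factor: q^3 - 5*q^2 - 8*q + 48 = (q - 4)*(q^2 - q - 12) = (q - 4)*(q + 3)*(q - 4)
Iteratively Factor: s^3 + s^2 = (s)*(s^2 + s) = s^2*(s + 1)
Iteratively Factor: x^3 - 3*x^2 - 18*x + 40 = (x - 5)*(x^2 + 2*x - 8) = (x - 5)*(x + 4)*(x - 2)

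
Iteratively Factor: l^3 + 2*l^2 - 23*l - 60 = (l + 4)*(l^2 - 2*l - 15) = (l + 3)*(l + 4)*(l - 5)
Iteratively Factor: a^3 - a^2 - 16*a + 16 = (a - 4)*(a^2 + 3*a - 4) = (a - 4)*(a + 4)*(a - 1)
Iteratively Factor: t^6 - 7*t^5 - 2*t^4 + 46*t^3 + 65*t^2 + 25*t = (t + 1)*(t^5 - 8*t^4 + 6*t^3 + 40*t^2 + 25*t) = (t - 5)*(t + 1)*(t^4 - 3*t^3 - 9*t^2 - 5*t) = (t - 5)^2*(t + 1)*(t^3 + 2*t^2 + t) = (t - 5)^2*(t + 1)^2*(t^2 + t) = (t - 5)^2*(t + 1)^3*(t)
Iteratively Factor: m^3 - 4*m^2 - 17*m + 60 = (m + 4)*(m^2 - 8*m + 15) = (m - 3)*(m + 4)*(m - 5)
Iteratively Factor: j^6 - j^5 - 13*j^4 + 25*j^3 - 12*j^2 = (j + 4)*(j^5 - 5*j^4 + 7*j^3 - 3*j^2) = j*(j + 4)*(j^4 - 5*j^3 + 7*j^2 - 3*j) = j^2*(j + 4)*(j^3 - 5*j^2 + 7*j - 3) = j^2*(j - 1)*(j + 4)*(j^2 - 4*j + 3) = j^2*(j - 3)*(j - 1)*(j + 4)*(j - 1)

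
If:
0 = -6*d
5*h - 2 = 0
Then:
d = 0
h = 2/5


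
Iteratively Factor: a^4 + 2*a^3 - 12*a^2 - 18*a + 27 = (a + 3)*(a^3 - a^2 - 9*a + 9) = (a - 1)*(a + 3)*(a^2 - 9) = (a - 3)*(a - 1)*(a + 3)*(a + 3)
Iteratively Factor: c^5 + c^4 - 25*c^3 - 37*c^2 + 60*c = (c + 3)*(c^4 - 2*c^3 - 19*c^2 + 20*c) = c*(c + 3)*(c^3 - 2*c^2 - 19*c + 20) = c*(c - 1)*(c + 3)*(c^2 - c - 20) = c*(c - 1)*(c + 3)*(c + 4)*(c - 5)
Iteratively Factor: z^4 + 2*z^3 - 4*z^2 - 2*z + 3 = (z + 1)*(z^3 + z^2 - 5*z + 3) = (z + 1)*(z + 3)*(z^2 - 2*z + 1) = (z - 1)*(z + 1)*(z + 3)*(z - 1)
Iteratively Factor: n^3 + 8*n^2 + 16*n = (n)*(n^2 + 8*n + 16) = n*(n + 4)*(n + 4)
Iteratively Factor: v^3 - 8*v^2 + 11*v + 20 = (v - 5)*(v^2 - 3*v - 4) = (v - 5)*(v - 4)*(v + 1)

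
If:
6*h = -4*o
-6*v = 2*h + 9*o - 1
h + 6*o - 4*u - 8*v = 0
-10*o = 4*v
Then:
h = 1/11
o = -3/22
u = -19/22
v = 15/44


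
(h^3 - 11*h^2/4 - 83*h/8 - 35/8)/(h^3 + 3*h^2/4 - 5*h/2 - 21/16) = 2*(h - 5)/(2*h - 3)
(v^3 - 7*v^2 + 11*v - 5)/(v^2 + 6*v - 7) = (v^2 - 6*v + 5)/(v + 7)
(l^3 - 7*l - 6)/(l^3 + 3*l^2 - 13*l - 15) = (l + 2)/(l + 5)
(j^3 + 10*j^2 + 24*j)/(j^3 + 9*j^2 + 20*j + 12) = j*(j + 4)/(j^2 + 3*j + 2)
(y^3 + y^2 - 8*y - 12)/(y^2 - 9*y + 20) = (y^3 + y^2 - 8*y - 12)/(y^2 - 9*y + 20)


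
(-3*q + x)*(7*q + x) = -21*q^2 + 4*q*x + x^2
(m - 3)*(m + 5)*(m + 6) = m^3 + 8*m^2 - 3*m - 90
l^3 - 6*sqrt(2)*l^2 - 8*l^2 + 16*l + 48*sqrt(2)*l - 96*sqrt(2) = (l - 4)^2*(l - 6*sqrt(2))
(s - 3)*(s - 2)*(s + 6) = s^3 + s^2 - 24*s + 36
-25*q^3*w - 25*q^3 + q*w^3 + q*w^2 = (-5*q + w)*(5*q + w)*(q*w + q)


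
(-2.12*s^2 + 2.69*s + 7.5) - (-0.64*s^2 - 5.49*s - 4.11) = -1.48*s^2 + 8.18*s + 11.61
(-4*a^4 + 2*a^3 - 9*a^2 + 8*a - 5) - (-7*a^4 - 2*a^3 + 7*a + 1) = 3*a^4 + 4*a^3 - 9*a^2 + a - 6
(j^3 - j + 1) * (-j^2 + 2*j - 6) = -j^5 + 2*j^4 - 5*j^3 - 3*j^2 + 8*j - 6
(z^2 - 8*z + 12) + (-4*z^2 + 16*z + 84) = -3*z^2 + 8*z + 96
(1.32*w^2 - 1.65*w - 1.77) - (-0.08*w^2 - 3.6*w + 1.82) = 1.4*w^2 + 1.95*w - 3.59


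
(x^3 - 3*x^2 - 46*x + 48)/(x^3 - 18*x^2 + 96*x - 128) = (x^2 + 5*x - 6)/(x^2 - 10*x + 16)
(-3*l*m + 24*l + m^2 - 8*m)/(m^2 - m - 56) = (-3*l + m)/(m + 7)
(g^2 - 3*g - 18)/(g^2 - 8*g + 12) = (g + 3)/(g - 2)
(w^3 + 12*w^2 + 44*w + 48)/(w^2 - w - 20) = (w^2 + 8*w + 12)/(w - 5)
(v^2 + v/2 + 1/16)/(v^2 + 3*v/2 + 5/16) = (4*v + 1)/(4*v + 5)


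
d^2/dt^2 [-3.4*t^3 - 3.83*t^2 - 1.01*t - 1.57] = -20.4*t - 7.66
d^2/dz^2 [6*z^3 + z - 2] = 36*z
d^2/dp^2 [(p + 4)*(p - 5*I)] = 2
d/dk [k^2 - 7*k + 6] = 2*k - 7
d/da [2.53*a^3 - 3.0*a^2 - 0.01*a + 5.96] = 7.59*a^2 - 6.0*a - 0.01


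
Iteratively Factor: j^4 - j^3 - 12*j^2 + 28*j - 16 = (j + 4)*(j^3 - 5*j^2 + 8*j - 4) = (j - 1)*(j + 4)*(j^2 - 4*j + 4) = (j - 2)*(j - 1)*(j + 4)*(j - 2)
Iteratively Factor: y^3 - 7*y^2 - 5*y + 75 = (y + 3)*(y^2 - 10*y + 25) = (y - 5)*(y + 3)*(y - 5)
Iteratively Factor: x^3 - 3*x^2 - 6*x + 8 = (x - 1)*(x^2 - 2*x - 8) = (x - 4)*(x - 1)*(x + 2)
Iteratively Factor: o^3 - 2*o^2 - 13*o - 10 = (o + 2)*(o^2 - 4*o - 5) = (o + 1)*(o + 2)*(o - 5)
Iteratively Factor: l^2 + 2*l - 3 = (l - 1)*(l + 3)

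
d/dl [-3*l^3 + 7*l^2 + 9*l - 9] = -9*l^2 + 14*l + 9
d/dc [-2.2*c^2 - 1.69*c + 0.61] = -4.4*c - 1.69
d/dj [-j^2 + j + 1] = 1 - 2*j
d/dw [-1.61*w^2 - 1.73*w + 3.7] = -3.22*w - 1.73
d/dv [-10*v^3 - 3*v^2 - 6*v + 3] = -30*v^2 - 6*v - 6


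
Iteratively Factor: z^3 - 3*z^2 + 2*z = (z - 1)*(z^2 - 2*z) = (z - 2)*(z - 1)*(z)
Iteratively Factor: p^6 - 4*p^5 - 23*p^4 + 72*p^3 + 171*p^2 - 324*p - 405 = (p + 3)*(p^5 - 7*p^4 - 2*p^3 + 78*p^2 - 63*p - 135) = (p - 3)*(p + 3)*(p^4 - 4*p^3 - 14*p^2 + 36*p + 45) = (p - 3)^2*(p + 3)*(p^3 - p^2 - 17*p - 15) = (p - 3)^2*(p + 3)^2*(p^2 - 4*p - 5) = (p - 3)^2*(p + 1)*(p + 3)^2*(p - 5)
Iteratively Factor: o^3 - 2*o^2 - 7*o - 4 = (o - 4)*(o^2 + 2*o + 1) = (o - 4)*(o + 1)*(o + 1)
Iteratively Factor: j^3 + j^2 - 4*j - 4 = (j - 2)*(j^2 + 3*j + 2) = (j - 2)*(j + 2)*(j + 1)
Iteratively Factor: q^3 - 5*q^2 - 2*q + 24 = (q - 3)*(q^2 - 2*q - 8) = (q - 4)*(q - 3)*(q + 2)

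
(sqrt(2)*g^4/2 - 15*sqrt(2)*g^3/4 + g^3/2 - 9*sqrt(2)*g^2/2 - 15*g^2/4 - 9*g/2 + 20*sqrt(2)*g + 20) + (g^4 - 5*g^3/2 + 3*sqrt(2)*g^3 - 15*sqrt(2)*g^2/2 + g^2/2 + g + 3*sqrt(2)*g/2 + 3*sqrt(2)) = sqrt(2)*g^4/2 + g^4 - 2*g^3 - 3*sqrt(2)*g^3/4 - 12*sqrt(2)*g^2 - 13*g^2/4 - 7*g/2 + 43*sqrt(2)*g/2 + 3*sqrt(2) + 20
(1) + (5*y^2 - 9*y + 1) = 5*y^2 - 9*y + 2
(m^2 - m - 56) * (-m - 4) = -m^3 - 3*m^2 + 60*m + 224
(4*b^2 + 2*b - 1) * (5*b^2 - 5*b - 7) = 20*b^4 - 10*b^3 - 43*b^2 - 9*b + 7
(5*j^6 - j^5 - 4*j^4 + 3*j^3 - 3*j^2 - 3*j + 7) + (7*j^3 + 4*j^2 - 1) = 5*j^6 - j^5 - 4*j^4 + 10*j^3 + j^2 - 3*j + 6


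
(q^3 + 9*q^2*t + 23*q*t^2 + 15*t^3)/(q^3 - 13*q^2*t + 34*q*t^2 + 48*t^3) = (q^2 + 8*q*t + 15*t^2)/(q^2 - 14*q*t + 48*t^2)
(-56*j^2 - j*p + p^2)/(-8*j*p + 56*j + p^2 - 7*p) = (7*j + p)/(p - 7)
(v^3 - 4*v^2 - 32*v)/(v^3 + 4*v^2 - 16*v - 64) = v*(v - 8)/(v^2 - 16)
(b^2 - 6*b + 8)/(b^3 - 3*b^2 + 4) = (b - 4)/(b^2 - b - 2)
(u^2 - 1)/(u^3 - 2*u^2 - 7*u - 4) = (u - 1)/(u^2 - 3*u - 4)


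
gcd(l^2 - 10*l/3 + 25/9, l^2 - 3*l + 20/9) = l - 5/3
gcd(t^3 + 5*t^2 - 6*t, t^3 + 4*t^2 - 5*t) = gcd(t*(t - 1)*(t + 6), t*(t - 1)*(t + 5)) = t^2 - t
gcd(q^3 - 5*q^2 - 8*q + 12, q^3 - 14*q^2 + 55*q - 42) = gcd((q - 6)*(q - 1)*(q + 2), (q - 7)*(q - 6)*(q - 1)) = q^2 - 7*q + 6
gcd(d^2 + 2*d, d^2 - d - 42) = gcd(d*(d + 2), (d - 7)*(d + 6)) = 1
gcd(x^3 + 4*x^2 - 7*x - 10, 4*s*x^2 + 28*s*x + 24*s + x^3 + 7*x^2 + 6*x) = x + 1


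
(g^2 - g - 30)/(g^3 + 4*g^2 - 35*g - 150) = 1/(g + 5)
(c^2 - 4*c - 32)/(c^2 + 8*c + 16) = (c - 8)/(c + 4)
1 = 1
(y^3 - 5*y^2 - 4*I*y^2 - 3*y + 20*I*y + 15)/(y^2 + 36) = (y^3 - y^2*(5 + 4*I) + y*(-3 + 20*I) + 15)/(y^2 + 36)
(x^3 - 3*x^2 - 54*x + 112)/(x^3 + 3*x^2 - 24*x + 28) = (x - 8)/(x - 2)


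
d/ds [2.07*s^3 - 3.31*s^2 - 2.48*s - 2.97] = 6.21*s^2 - 6.62*s - 2.48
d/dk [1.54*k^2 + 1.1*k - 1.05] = 3.08*k + 1.1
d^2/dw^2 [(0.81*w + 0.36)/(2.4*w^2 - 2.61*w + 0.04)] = ((2.5002 - 11.664*w)*(2.4*w^2 - 2.61*w + 0.04) + (0.81*w + 0.36)*(4.8*w - 2.61)*(9.6*w - 5.22))/(2.4*w^2 - 2.61*w + 0.04)^3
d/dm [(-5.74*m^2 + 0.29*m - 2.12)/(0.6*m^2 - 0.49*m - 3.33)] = (2.6386*m^2 + 40.7724*m - 2.0045)/(0.36*m^4 - 0.588*m^3 - 3.7559*m^2 + 3.2634*m + 11.0889)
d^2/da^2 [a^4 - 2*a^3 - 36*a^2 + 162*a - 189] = 12*a^2 - 12*a - 72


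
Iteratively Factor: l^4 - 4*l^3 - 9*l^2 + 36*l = (l)*(l^3 - 4*l^2 - 9*l + 36) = l*(l + 3)*(l^2 - 7*l + 12) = l*(l - 3)*(l + 3)*(l - 4)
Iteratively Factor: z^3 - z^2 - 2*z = (z)*(z^2 - z - 2) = z*(z - 2)*(z + 1)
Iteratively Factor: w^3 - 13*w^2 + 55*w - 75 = (w - 5)*(w^2 - 8*w + 15) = (w - 5)^2*(w - 3)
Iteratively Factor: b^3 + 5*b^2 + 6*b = (b)*(b^2 + 5*b + 6) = b*(b + 2)*(b + 3)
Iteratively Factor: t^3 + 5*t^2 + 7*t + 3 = (t + 1)*(t^2 + 4*t + 3) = (t + 1)^2*(t + 3)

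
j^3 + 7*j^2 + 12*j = j*(j + 3)*(j + 4)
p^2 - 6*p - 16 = (p - 8)*(p + 2)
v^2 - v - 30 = (v - 6)*(v + 5)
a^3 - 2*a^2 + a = a*(a - 1)^2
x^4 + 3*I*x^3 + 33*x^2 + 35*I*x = x*(x - 5*I)*(x + I)*(x + 7*I)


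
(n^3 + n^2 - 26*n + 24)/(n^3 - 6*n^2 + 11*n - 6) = (n^2 + 2*n - 24)/(n^2 - 5*n + 6)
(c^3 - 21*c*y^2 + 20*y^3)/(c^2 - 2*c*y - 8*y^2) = (c^2 + 4*c*y - 5*y^2)/(c + 2*y)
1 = 1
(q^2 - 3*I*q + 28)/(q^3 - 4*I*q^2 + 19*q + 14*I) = (q + 4*I)/(q^2 + 3*I*q - 2)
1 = 1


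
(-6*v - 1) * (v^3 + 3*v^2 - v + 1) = -6*v^4 - 19*v^3 + 3*v^2 - 5*v - 1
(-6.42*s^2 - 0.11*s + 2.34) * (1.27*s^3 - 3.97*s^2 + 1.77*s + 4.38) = -8.1534*s^5 + 25.3477*s^4 - 7.9549*s^3 - 37.6041*s^2 + 3.66*s + 10.2492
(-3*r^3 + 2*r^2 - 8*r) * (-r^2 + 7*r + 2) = 3*r^5 - 23*r^4 + 16*r^3 - 52*r^2 - 16*r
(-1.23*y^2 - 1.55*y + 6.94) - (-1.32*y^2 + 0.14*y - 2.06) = 0.0900000000000001*y^2 - 1.69*y + 9.0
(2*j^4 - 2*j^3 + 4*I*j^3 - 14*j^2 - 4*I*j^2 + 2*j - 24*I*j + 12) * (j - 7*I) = 2*j^5 - 2*j^4 - 10*I*j^4 + 14*j^3 + 10*I*j^3 - 26*j^2 + 74*I*j^2 - 156*j - 14*I*j - 84*I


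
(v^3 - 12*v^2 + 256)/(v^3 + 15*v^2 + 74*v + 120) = (v^2 - 16*v + 64)/(v^2 + 11*v + 30)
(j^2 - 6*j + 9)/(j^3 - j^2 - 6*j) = (j - 3)/(j*(j + 2))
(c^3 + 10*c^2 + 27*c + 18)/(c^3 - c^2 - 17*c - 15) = (c + 6)/(c - 5)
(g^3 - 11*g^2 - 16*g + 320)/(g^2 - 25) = (g^2 - 16*g + 64)/(g - 5)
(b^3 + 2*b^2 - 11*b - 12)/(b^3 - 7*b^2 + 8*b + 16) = (b^2 + b - 12)/(b^2 - 8*b + 16)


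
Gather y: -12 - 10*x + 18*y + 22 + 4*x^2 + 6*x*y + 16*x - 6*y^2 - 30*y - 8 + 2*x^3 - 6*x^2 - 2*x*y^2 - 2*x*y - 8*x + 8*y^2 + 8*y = 2*x^3 - 2*x^2 - 2*x + y^2*(2 - 2*x) + y*(4*x - 4) + 2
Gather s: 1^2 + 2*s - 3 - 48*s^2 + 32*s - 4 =-48*s^2 + 34*s - 6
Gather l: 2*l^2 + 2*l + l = 2*l^2 + 3*l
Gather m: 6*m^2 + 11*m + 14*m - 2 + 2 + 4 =6*m^2 + 25*m + 4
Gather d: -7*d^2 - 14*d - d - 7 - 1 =-7*d^2 - 15*d - 8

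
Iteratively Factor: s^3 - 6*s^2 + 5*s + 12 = (s - 3)*(s^2 - 3*s - 4) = (s - 4)*(s - 3)*(s + 1)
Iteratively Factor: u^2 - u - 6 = (u + 2)*(u - 3)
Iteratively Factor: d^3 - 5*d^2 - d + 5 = (d + 1)*(d^2 - 6*d + 5) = (d - 5)*(d + 1)*(d - 1)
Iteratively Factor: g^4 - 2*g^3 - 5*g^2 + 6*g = (g - 1)*(g^3 - g^2 - 6*g) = (g - 1)*(g + 2)*(g^2 - 3*g) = (g - 3)*(g - 1)*(g + 2)*(g)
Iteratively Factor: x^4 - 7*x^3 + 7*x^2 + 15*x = (x)*(x^3 - 7*x^2 + 7*x + 15) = x*(x + 1)*(x^2 - 8*x + 15) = x*(x - 3)*(x + 1)*(x - 5)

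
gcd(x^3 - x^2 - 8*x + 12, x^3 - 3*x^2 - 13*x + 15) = x + 3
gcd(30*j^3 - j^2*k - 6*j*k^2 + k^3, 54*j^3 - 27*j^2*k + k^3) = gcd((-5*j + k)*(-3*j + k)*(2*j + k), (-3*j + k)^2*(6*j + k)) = 3*j - k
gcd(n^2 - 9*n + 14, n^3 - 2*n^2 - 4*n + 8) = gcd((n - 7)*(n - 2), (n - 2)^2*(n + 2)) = n - 2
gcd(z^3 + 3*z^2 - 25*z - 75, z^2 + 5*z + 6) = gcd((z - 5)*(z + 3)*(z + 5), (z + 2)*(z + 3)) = z + 3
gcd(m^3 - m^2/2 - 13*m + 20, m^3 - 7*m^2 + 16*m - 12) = m - 2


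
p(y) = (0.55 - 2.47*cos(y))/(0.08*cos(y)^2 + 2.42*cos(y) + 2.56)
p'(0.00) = 0.00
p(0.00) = -0.38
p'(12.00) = -0.19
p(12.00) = -0.33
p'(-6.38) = -0.03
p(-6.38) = -0.38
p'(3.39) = -21.67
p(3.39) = 10.17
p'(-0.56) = -0.18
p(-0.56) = -0.33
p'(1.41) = 0.87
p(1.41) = 0.05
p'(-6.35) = -0.02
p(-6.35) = -0.38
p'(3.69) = -12.67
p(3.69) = 4.80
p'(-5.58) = 0.25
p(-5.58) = -0.30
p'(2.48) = 9.35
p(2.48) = 3.57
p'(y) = (0.55 - 2.47*cos(y))*(0.16*sin(y)*cos(y) + 2.42*sin(y))/(0.08*cos(y)^2 + 2.42*cos(y) + 2.56)^2 + 2.47*sin(y)/(0.08*cos(y)^2 + 2.42*cos(y) + 2.56) = (-0.1976*cos(y)^2 + 0.088*cos(y) + 7.6542)*sin(y)/(0.0064*cos(y)^4 + 0.3872*cos(y)^3 + 6.266*cos(y)^2 + 12.3904*cos(y) + 6.5536)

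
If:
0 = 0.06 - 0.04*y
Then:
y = 1.50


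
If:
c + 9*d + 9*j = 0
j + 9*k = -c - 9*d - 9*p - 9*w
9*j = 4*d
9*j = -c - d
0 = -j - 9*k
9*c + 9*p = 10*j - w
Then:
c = 0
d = 0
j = 0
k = 0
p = 0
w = 0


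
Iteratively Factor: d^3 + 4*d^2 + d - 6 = (d + 3)*(d^2 + d - 2) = (d - 1)*(d + 3)*(d + 2)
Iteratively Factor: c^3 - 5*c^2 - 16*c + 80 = (c - 5)*(c^2 - 16) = (c - 5)*(c + 4)*(c - 4)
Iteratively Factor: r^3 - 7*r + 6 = (r + 3)*(r^2 - 3*r + 2) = (r - 2)*(r + 3)*(r - 1)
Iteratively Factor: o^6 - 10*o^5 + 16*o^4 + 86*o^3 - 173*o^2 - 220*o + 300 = (o - 3)*(o^5 - 7*o^4 - 5*o^3 + 71*o^2 + 40*o - 100) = (o - 3)*(o + 2)*(o^4 - 9*o^3 + 13*o^2 + 45*o - 50) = (o - 5)*(o - 3)*(o + 2)*(o^3 - 4*o^2 - 7*o + 10) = (o - 5)*(o - 3)*(o + 2)^2*(o^2 - 6*o + 5) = (o - 5)*(o - 3)*(o - 1)*(o + 2)^2*(o - 5)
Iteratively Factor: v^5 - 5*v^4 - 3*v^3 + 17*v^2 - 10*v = (v)*(v^4 - 5*v^3 - 3*v^2 + 17*v - 10) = v*(v - 1)*(v^3 - 4*v^2 - 7*v + 10) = v*(v - 1)*(v + 2)*(v^2 - 6*v + 5) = v*(v - 1)^2*(v + 2)*(v - 5)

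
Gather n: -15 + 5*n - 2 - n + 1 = 4*n - 16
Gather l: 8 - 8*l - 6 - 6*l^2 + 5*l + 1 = -6*l^2 - 3*l + 3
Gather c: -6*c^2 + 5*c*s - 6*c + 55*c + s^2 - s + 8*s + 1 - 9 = -6*c^2 + c*(5*s + 49) + s^2 + 7*s - 8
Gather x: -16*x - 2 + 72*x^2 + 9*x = 72*x^2 - 7*x - 2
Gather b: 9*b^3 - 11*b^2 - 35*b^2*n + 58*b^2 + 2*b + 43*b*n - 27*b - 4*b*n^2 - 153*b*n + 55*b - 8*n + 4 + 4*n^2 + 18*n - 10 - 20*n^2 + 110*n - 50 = 9*b^3 + b^2*(47 - 35*n) + b*(-4*n^2 - 110*n + 30) - 16*n^2 + 120*n - 56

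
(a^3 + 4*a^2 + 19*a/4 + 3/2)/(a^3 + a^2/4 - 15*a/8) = 2*(2*a^2 + 5*a + 2)/(a*(4*a - 5))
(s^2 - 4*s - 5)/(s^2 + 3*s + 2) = (s - 5)/(s + 2)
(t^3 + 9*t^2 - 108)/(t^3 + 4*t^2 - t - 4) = (t^3 + 9*t^2 - 108)/(t^3 + 4*t^2 - t - 4)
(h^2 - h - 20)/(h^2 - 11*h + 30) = (h + 4)/(h - 6)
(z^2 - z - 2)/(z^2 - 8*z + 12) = (z + 1)/(z - 6)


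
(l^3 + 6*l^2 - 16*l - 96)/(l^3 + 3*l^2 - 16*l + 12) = (l^2 - 16)/(l^2 - 3*l + 2)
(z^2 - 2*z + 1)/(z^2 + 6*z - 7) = (z - 1)/(z + 7)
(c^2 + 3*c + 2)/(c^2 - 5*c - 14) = (c + 1)/(c - 7)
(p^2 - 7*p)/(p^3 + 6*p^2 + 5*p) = (p - 7)/(p^2 + 6*p + 5)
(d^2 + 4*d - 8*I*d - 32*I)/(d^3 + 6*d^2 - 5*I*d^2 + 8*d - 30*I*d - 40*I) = (d - 8*I)/(d^2 + d*(2 - 5*I) - 10*I)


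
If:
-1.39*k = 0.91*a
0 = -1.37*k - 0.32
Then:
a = 0.36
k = -0.23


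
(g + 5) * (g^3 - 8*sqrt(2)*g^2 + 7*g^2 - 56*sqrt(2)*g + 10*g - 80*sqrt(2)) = g^4 - 8*sqrt(2)*g^3 + 12*g^3 - 96*sqrt(2)*g^2 + 45*g^2 - 360*sqrt(2)*g + 50*g - 400*sqrt(2)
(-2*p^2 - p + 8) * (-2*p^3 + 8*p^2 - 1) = 4*p^5 - 14*p^4 - 24*p^3 + 66*p^2 + p - 8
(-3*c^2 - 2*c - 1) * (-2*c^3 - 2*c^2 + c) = 6*c^5 + 10*c^4 + 3*c^3 - c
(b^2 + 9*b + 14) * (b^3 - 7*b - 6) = b^5 + 9*b^4 + 7*b^3 - 69*b^2 - 152*b - 84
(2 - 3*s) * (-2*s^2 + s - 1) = 6*s^3 - 7*s^2 + 5*s - 2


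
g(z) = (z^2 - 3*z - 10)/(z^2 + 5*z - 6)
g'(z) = (-2*z - 5)*(z^2 - 3*z - 10)/(z^2 + 5*z - 6)^2 + (2*z - 3)/(z^2 + 5*z - 6)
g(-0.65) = 0.86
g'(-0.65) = 0.85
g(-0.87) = 0.69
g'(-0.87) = 0.73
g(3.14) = -0.49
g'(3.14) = 0.45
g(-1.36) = 0.37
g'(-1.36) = 0.60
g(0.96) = 42.95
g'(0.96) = 1071.56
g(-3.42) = -1.05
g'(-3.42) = 1.03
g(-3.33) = -0.96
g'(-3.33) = 0.97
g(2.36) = -1.01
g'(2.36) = 1.02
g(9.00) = 0.37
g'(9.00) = 0.05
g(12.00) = 0.49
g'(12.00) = 0.03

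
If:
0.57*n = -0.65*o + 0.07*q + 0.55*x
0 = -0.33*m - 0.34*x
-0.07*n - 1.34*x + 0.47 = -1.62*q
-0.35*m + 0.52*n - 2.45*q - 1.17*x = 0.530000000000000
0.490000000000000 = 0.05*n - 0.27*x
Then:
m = -7.28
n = 47.98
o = -35.27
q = 7.63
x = 7.07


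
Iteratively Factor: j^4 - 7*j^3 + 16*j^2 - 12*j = (j - 2)*(j^3 - 5*j^2 + 6*j) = j*(j - 2)*(j^2 - 5*j + 6) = j*(j - 2)^2*(j - 3)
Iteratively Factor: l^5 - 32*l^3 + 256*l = (l)*(l^4 - 32*l^2 + 256) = l*(l + 4)*(l^3 - 4*l^2 - 16*l + 64) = l*(l + 4)^2*(l^2 - 8*l + 16) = l*(l - 4)*(l + 4)^2*(l - 4)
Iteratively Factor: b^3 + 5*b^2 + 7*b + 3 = (b + 1)*(b^2 + 4*b + 3) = (b + 1)^2*(b + 3)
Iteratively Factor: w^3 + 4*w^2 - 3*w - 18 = (w + 3)*(w^2 + w - 6) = (w + 3)^2*(w - 2)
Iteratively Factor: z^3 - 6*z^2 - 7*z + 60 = (z - 4)*(z^2 - 2*z - 15) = (z - 4)*(z + 3)*(z - 5)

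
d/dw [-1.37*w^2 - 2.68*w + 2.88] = -2.74*w - 2.68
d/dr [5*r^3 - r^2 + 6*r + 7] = 15*r^2 - 2*r + 6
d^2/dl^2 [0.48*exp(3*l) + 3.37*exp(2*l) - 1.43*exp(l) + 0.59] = (4.32*exp(2*l) + 13.48*exp(l) - 1.43)*exp(l)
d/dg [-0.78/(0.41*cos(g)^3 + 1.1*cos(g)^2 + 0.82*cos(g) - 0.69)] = (0.9594*sin(g)^2 - 1.716*cos(g) - 1.599)*sin(g)/(0.41*cos(g)^3 + 1.1*cos(g)^2 + 0.82*cos(g) - 0.69)^2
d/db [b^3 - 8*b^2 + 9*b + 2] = 3*b^2 - 16*b + 9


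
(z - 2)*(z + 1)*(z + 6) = z^3 + 5*z^2 - 8*z - 12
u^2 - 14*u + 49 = (u - 7)^2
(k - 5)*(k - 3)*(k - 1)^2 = k^4 - 10*k^3 + 32*k^2 - 38*k + 15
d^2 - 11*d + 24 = (d - 8)*(d - 3)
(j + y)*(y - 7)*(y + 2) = j*y^2 - 5*j*y - 14*j + y^3 - 5*y^2 - 14*y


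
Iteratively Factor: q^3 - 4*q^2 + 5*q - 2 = (q - 2)*(q^2 - 2*q + 1) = (q - 2)*(q - 1)*(q - 1)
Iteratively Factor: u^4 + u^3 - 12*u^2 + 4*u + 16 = (u - 2)*(u^3 + 3*u^2 - 6*u - 8) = (u - 2)*(u + 4)*(u^2 - u - 2) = (u - 2)^2*(u + 4)*(u + 1)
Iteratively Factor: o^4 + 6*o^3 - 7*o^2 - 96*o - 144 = (o + 3)*(o^3 + 3*o^2 - 16*o - 48) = (o + 3)^2*(o^2 - 16) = (o - 4)*(o + 3)^2*(o + 4)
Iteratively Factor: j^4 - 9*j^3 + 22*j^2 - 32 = (j - 4)*(j^3 - 5*j^2 + 2*j + 8) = (j - 4)*(j + 1)*(j^2 - 6*j + 8) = (j - 4)^2*(j + 1)*(j - 2)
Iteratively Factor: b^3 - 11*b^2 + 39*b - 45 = (b - 3)*(b^2 - 8*b + 15) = (b - 5)*(b - 3)*(b - 3)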